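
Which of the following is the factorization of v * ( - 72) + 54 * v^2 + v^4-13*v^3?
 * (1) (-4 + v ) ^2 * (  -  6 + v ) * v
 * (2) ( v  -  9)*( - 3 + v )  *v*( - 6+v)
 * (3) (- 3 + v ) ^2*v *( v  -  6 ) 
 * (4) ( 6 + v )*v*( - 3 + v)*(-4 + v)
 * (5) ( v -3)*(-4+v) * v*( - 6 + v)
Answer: 5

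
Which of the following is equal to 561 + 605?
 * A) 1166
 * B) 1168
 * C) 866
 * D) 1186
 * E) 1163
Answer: A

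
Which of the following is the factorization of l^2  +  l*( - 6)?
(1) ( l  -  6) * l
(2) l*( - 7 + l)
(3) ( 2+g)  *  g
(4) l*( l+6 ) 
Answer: 1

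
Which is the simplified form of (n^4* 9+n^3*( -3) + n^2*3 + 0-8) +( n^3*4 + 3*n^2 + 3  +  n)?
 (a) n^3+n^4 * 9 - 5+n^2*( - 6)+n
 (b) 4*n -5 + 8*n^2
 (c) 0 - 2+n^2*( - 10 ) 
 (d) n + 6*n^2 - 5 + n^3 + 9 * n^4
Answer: d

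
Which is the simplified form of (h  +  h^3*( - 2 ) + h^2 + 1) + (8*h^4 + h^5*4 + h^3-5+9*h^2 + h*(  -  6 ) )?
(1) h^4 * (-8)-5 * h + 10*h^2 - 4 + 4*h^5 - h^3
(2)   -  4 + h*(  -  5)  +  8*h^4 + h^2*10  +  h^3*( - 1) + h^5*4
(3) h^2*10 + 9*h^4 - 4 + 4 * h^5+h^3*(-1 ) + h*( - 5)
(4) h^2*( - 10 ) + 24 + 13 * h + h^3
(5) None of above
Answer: 2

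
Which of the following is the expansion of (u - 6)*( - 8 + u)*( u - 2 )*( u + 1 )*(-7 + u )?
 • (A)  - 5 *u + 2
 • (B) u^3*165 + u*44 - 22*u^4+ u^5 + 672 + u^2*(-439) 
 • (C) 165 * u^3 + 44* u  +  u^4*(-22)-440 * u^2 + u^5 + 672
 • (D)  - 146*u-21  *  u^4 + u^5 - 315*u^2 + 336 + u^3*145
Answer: C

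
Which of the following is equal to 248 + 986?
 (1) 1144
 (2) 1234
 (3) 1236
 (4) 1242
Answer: 2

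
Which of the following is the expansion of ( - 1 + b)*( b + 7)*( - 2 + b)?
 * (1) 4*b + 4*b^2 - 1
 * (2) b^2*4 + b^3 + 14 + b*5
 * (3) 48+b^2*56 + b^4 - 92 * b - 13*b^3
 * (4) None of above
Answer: 4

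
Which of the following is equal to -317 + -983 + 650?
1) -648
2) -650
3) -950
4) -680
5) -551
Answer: 2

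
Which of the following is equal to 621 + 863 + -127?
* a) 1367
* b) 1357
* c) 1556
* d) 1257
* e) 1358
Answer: b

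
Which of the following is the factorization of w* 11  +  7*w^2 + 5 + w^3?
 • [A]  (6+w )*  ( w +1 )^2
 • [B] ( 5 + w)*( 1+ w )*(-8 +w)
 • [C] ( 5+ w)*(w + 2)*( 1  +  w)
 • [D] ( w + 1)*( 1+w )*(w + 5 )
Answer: D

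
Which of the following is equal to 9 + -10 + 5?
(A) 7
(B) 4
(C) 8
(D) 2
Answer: B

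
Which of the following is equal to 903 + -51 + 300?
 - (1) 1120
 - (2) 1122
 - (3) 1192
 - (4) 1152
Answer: 4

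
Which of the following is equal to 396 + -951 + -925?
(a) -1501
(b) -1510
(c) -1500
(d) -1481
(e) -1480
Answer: e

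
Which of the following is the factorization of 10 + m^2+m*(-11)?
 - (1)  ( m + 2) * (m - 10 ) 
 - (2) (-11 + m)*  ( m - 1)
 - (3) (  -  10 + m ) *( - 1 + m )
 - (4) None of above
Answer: 3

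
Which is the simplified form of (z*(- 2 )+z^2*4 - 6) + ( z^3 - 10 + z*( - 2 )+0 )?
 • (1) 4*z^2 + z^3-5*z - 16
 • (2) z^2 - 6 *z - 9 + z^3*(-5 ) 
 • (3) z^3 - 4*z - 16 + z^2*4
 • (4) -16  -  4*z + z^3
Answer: 3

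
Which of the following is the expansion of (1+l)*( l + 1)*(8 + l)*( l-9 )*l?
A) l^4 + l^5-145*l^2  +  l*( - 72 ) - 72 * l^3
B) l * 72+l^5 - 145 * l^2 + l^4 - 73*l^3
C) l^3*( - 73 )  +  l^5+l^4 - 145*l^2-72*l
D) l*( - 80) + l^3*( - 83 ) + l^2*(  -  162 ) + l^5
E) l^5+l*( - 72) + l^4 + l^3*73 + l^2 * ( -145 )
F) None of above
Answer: C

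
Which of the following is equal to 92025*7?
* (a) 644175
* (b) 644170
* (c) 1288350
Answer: a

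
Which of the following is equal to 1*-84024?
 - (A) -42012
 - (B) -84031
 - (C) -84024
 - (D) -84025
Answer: C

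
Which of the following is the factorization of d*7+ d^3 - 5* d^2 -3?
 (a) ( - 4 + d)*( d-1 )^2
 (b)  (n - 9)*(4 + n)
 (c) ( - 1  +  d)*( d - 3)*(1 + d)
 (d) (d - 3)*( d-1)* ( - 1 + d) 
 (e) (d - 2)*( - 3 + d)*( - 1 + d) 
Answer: d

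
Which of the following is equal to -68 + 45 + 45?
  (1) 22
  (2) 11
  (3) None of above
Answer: 1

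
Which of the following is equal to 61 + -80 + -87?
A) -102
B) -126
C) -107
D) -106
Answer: D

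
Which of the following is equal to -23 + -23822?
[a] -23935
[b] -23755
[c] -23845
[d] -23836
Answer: c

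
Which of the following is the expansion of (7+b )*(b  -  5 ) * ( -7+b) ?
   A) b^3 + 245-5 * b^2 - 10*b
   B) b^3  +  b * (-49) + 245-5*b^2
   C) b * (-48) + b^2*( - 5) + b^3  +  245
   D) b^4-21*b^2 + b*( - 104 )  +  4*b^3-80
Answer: B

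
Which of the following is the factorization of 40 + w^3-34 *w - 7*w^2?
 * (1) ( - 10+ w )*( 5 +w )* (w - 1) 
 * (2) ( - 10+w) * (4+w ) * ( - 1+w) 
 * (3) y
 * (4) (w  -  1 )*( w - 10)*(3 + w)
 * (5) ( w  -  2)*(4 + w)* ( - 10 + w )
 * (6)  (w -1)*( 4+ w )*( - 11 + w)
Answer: 2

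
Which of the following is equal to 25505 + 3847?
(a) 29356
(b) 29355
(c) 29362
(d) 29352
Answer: d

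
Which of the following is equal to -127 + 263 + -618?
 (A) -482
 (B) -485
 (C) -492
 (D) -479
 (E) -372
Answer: A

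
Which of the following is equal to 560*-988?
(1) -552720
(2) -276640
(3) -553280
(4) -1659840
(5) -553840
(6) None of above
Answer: 3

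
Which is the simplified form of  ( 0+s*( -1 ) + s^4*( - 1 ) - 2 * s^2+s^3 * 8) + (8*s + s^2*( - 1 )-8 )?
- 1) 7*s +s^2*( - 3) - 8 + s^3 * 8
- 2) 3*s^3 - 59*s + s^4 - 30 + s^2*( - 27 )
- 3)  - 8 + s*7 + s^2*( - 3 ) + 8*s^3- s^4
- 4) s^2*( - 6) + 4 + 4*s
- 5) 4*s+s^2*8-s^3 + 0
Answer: 3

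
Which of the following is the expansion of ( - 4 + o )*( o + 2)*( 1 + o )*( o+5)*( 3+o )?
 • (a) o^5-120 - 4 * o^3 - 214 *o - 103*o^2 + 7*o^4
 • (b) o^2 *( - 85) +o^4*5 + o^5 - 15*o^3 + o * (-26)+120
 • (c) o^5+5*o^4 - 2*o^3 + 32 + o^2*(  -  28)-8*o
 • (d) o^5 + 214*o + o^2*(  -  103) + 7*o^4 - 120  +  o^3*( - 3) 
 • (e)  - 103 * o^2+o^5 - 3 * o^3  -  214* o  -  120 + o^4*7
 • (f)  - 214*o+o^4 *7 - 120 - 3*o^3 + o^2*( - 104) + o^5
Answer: e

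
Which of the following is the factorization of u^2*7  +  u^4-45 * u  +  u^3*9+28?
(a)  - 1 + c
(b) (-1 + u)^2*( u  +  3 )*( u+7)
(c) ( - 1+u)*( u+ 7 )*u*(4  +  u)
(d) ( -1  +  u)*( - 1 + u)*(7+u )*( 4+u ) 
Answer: d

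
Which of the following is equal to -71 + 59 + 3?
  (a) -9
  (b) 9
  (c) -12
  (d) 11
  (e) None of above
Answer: a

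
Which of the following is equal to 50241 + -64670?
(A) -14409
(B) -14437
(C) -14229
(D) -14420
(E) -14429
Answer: E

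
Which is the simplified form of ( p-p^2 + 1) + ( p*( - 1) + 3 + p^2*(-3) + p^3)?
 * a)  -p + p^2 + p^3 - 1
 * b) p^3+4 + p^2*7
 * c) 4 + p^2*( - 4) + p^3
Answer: c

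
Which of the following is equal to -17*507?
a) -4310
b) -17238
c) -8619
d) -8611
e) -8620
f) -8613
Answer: c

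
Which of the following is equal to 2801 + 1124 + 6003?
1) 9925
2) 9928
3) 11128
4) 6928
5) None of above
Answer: 2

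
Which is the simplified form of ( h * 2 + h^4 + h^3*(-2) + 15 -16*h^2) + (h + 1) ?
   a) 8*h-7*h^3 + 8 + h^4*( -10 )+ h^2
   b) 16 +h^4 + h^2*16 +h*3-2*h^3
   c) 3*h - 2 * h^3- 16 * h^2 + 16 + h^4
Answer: c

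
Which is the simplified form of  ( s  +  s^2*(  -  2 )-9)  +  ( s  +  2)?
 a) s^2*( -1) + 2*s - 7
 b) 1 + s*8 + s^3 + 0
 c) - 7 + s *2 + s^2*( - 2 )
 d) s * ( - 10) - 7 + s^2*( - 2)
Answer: c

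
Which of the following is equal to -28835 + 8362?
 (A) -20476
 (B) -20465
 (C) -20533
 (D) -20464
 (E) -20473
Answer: E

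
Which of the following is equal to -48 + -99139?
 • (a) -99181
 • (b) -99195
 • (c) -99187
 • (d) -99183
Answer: c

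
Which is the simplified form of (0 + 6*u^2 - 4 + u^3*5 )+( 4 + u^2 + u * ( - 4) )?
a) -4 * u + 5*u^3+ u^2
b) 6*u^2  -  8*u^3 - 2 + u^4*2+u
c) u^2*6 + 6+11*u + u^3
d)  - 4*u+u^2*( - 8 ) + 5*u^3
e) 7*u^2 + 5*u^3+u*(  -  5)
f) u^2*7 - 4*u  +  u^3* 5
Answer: f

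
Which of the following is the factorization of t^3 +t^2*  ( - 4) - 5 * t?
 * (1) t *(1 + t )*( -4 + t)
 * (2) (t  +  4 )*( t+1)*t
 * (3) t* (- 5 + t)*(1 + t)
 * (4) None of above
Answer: 3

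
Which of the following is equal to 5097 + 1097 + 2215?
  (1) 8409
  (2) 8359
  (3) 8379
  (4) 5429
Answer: 1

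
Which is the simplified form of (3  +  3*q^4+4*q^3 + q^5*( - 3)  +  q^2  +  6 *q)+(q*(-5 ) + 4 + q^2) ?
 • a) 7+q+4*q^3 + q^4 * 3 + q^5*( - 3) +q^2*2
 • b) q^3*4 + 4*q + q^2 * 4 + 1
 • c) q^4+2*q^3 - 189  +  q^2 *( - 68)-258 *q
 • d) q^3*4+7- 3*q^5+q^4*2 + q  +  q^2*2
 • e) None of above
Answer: a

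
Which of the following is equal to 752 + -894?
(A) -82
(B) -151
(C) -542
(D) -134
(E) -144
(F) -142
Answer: F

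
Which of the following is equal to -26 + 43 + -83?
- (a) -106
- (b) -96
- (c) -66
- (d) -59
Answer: c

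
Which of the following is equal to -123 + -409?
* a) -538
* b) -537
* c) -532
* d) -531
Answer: c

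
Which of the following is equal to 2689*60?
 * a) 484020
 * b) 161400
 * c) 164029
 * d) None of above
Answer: d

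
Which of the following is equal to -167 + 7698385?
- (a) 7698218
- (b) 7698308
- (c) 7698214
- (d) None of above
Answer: a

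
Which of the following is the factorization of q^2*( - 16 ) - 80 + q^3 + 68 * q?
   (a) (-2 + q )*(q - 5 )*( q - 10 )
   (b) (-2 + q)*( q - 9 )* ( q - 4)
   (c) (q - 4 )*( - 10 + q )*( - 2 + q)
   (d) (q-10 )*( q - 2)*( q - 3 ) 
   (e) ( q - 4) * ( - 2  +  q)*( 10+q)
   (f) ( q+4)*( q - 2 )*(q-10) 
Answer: c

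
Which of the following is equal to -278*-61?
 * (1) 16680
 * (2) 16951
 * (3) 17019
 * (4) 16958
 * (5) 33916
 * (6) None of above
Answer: 4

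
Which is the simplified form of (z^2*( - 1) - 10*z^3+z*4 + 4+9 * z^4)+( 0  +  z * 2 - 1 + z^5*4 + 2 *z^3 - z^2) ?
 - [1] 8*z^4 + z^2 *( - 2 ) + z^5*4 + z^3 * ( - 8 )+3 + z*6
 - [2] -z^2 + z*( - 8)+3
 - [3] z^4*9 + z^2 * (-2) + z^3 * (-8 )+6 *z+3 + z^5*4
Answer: 3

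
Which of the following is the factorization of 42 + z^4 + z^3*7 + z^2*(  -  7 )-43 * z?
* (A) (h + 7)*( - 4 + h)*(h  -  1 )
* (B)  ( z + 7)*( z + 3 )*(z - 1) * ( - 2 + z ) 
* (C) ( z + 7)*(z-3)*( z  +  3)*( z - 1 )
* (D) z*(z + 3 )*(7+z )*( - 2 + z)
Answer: B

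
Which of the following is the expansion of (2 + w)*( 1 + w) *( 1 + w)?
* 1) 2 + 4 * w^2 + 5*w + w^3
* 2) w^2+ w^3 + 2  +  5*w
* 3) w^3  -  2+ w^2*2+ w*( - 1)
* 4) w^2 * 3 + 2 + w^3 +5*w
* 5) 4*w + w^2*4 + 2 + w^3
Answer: 1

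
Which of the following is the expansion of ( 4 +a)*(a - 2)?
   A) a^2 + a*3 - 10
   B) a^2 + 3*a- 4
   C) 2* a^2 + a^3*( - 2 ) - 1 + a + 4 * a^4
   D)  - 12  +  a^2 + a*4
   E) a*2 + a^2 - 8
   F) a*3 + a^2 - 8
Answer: E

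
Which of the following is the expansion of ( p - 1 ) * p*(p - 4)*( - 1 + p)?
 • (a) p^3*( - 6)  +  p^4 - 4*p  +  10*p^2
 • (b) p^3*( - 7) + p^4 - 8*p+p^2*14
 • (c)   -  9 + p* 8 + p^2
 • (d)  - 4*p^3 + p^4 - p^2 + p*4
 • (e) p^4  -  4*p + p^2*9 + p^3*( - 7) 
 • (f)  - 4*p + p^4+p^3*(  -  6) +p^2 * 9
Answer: f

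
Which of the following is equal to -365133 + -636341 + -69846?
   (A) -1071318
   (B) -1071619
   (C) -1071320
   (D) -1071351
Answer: C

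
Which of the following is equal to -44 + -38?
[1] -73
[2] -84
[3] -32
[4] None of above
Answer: 4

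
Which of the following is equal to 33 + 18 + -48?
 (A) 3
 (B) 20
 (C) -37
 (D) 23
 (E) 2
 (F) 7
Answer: A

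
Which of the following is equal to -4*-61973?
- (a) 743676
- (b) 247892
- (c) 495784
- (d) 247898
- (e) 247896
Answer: b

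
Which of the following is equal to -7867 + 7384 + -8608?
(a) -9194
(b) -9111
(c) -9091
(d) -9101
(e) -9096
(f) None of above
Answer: c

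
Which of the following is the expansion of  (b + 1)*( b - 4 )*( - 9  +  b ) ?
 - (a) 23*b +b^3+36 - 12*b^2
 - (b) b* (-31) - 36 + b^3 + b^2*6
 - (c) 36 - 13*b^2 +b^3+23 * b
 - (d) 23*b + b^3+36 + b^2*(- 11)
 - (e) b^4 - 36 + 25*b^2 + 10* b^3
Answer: a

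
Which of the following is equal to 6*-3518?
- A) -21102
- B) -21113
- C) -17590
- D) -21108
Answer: D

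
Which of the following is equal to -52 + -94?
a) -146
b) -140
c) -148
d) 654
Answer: a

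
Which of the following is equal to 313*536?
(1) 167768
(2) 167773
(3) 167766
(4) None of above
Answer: 1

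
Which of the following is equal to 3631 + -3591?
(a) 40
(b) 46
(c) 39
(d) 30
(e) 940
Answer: a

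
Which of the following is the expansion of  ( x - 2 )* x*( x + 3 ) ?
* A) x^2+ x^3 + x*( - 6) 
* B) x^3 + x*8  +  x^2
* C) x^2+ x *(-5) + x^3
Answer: A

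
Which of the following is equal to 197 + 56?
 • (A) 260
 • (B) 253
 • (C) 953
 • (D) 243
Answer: B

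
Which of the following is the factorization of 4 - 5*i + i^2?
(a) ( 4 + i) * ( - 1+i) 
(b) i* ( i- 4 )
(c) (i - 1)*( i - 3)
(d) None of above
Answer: d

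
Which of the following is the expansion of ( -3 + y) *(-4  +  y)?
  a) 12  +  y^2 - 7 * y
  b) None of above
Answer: a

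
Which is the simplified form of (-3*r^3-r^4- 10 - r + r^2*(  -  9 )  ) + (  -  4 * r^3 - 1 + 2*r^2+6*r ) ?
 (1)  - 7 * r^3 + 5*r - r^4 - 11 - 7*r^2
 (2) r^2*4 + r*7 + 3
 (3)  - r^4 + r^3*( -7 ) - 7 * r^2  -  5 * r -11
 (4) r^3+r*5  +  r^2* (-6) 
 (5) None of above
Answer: 1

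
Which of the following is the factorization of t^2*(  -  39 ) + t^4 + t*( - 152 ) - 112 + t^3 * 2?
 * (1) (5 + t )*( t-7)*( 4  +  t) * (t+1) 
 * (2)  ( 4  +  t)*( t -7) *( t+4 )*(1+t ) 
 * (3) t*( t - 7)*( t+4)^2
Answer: 2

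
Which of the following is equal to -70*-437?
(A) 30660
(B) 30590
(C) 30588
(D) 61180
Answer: B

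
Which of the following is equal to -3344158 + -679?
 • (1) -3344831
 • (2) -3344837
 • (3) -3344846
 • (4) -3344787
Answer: 2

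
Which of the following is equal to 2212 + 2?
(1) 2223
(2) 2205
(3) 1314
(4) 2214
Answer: 4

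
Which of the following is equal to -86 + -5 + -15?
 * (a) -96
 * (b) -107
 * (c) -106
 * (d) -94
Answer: c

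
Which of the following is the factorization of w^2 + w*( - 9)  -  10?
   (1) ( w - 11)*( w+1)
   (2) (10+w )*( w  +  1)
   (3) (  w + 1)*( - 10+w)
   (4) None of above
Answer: 3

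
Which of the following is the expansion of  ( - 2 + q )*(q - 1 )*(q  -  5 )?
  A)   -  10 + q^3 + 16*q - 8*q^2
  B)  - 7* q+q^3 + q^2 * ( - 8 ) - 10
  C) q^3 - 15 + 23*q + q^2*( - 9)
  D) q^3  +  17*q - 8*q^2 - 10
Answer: D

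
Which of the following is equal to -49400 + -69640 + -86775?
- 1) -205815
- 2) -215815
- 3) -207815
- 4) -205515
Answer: 1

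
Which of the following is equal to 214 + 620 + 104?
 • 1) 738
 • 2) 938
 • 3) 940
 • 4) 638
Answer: 2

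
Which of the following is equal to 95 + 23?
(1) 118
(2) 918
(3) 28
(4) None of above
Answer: 1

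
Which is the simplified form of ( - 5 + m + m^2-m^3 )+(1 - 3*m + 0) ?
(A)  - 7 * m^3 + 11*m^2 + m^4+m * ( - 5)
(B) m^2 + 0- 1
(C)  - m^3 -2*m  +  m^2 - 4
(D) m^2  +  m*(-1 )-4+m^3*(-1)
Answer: C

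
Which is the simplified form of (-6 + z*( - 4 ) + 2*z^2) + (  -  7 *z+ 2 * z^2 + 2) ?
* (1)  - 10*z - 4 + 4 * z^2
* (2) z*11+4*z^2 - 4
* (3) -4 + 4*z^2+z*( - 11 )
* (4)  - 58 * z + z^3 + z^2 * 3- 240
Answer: 3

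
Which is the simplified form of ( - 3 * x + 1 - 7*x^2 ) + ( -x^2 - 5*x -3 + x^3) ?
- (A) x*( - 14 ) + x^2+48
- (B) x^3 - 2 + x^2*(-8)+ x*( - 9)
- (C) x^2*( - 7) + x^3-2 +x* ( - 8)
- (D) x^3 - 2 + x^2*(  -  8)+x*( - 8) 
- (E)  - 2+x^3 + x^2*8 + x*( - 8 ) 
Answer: D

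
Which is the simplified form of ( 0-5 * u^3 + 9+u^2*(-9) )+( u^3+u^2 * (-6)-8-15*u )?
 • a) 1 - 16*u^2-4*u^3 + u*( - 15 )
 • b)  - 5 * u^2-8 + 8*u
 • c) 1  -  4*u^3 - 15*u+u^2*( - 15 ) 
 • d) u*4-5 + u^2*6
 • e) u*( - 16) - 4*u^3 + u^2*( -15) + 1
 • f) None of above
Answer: c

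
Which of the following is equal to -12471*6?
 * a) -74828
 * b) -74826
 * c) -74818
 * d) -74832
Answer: b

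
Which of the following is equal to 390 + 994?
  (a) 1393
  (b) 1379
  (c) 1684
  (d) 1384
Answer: d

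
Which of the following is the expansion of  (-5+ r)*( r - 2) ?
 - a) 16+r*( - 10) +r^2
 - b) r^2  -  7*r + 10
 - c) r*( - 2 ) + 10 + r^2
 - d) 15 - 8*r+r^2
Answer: b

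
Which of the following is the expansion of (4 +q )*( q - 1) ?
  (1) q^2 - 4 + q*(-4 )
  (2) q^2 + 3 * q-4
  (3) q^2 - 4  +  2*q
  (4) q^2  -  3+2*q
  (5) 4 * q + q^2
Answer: 2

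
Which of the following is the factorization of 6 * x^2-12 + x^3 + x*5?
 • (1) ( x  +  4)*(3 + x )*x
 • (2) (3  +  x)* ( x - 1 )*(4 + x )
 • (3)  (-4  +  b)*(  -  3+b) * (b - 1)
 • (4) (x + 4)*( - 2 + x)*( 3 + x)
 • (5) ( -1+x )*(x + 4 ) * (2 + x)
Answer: 2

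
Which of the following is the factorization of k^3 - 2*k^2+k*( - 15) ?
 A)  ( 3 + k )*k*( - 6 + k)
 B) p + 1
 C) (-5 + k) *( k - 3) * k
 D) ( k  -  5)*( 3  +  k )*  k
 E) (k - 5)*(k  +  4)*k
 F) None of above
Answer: D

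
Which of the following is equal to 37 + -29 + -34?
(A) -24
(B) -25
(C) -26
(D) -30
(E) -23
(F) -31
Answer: C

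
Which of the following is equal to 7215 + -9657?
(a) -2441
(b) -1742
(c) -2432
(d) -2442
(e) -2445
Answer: d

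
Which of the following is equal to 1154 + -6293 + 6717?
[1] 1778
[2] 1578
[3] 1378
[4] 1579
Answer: 2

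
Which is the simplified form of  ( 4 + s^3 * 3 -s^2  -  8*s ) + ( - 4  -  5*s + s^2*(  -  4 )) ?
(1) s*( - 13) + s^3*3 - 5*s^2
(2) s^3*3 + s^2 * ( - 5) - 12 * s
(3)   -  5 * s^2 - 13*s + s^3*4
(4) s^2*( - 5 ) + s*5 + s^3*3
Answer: 1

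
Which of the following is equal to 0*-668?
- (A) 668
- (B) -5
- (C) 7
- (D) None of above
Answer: D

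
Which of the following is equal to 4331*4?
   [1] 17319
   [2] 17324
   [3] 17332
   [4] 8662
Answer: 2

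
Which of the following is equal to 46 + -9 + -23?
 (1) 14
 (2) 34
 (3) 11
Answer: 1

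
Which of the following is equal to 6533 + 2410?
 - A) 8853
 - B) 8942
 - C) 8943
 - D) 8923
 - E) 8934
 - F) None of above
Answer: C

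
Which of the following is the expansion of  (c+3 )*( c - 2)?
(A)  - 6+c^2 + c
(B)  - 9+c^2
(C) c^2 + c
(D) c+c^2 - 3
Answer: A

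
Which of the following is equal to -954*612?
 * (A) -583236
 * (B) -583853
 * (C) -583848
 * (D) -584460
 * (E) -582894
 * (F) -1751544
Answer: C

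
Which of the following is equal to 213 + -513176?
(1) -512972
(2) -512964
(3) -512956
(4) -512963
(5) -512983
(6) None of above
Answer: 4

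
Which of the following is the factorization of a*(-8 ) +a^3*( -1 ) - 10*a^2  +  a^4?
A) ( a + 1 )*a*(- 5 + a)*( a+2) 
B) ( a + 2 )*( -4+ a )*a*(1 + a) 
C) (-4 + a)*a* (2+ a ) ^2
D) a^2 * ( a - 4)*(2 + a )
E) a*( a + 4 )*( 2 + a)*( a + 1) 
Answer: B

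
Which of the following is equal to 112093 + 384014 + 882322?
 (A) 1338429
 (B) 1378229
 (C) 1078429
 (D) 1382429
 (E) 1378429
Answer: E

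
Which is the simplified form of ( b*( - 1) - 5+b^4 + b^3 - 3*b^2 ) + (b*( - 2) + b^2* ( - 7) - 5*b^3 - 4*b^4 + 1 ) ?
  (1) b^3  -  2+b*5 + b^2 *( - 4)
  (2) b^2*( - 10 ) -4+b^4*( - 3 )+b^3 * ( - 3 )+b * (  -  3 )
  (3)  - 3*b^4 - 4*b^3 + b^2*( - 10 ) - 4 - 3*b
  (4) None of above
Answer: 3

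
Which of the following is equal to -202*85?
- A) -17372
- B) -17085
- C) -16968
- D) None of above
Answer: D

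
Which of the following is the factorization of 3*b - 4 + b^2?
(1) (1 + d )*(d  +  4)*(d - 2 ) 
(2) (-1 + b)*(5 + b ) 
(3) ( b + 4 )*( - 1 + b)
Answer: 3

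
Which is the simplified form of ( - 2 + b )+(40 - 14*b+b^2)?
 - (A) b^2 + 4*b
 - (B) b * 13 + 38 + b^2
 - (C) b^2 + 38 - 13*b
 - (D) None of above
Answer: C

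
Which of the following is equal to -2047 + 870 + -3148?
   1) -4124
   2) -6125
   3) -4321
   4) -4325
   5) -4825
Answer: 4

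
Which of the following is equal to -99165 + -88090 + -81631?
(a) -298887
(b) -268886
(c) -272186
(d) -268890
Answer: b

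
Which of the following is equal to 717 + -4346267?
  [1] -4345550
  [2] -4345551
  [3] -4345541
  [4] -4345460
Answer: 1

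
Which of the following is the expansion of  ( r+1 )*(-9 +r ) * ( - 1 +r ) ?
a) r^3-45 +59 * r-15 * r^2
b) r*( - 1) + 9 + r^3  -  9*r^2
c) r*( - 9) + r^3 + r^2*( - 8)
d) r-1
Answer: b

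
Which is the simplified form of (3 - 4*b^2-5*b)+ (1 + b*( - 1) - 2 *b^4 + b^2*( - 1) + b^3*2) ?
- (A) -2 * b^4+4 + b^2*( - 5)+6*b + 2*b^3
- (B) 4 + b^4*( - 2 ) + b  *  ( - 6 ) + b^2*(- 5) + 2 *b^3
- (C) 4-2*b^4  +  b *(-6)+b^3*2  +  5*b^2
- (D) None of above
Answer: B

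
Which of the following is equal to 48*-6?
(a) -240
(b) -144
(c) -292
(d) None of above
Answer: d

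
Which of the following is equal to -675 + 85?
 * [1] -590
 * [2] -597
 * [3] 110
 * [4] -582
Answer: 1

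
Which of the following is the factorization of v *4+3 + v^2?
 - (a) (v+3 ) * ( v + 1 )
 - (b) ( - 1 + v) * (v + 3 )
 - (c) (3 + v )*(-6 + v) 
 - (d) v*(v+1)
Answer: a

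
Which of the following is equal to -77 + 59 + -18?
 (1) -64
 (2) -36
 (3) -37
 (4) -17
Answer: 2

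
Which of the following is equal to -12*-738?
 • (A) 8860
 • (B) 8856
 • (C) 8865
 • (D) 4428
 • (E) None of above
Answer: B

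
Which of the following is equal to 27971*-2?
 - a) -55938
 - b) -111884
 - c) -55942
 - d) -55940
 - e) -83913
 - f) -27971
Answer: c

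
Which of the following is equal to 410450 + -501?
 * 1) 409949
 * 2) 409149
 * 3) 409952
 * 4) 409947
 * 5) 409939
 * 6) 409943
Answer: 1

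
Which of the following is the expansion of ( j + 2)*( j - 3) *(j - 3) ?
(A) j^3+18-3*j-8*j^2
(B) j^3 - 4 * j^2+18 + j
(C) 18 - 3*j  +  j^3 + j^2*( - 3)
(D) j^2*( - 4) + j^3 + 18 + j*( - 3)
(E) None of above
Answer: D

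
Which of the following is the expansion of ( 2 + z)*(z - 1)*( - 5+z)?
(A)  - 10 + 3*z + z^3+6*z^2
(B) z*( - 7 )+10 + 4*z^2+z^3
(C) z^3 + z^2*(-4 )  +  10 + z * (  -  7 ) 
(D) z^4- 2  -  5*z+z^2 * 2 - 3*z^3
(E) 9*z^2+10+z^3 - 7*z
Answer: C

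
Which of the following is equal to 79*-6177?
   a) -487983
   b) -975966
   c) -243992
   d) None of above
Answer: a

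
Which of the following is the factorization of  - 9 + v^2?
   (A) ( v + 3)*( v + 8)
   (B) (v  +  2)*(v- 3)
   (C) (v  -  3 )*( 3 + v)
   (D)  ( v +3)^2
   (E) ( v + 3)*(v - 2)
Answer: C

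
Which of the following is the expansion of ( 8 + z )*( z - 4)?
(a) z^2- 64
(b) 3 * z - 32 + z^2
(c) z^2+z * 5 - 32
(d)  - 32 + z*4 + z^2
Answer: d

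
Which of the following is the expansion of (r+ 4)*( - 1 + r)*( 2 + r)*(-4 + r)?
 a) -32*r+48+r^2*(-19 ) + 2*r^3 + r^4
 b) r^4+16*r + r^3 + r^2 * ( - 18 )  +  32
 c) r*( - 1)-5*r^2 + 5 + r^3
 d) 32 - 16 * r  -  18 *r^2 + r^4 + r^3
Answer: d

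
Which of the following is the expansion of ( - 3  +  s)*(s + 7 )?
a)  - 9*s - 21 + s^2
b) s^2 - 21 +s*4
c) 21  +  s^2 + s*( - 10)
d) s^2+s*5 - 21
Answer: b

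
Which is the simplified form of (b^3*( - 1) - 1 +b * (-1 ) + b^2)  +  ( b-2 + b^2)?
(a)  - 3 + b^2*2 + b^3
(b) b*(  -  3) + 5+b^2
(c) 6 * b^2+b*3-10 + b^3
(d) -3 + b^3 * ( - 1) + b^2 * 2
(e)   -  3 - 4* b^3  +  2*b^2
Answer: d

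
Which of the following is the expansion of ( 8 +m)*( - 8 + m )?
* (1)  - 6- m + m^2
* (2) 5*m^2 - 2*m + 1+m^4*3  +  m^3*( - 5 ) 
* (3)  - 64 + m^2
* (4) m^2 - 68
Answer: 3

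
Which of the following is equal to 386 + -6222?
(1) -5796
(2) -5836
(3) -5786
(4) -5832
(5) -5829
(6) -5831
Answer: 2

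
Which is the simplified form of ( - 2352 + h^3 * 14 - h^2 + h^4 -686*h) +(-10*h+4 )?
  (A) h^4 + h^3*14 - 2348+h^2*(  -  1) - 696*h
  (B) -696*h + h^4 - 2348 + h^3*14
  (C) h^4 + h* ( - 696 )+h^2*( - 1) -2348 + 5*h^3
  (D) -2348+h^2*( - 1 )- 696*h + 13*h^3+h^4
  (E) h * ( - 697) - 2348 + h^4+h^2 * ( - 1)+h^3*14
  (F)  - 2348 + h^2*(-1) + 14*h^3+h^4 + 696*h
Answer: A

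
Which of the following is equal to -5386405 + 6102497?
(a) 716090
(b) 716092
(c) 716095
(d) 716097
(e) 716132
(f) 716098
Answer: b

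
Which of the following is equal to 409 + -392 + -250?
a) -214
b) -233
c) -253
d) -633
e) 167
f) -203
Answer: b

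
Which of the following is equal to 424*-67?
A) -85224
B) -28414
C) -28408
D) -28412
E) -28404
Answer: C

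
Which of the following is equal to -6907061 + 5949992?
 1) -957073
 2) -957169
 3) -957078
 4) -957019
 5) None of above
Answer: 5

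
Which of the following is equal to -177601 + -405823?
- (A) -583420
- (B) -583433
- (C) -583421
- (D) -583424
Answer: D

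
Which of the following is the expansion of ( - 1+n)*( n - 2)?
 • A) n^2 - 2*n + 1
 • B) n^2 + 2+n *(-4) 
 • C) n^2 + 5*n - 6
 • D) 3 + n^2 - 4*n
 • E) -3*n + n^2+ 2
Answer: E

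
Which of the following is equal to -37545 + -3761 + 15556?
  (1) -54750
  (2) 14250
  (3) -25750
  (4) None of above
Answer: 3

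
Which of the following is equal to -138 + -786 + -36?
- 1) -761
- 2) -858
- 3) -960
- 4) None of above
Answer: 3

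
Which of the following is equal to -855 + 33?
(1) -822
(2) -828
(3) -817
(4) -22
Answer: 1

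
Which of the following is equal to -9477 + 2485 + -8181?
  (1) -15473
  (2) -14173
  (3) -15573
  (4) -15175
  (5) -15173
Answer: 5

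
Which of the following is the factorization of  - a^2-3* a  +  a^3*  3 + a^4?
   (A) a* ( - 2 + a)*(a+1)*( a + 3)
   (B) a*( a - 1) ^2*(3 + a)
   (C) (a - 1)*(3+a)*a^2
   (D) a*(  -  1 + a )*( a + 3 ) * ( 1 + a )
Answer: D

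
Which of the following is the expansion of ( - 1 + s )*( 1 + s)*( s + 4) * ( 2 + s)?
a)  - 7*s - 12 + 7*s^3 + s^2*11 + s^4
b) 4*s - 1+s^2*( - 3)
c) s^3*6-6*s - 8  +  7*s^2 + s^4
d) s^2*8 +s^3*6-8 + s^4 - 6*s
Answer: c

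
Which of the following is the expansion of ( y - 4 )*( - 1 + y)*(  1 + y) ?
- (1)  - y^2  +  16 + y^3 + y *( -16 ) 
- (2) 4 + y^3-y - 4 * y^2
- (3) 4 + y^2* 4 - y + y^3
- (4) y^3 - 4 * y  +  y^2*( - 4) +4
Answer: 2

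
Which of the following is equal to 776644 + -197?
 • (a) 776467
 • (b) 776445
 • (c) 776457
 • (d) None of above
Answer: d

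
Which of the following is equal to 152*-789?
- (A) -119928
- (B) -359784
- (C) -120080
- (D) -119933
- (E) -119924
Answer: A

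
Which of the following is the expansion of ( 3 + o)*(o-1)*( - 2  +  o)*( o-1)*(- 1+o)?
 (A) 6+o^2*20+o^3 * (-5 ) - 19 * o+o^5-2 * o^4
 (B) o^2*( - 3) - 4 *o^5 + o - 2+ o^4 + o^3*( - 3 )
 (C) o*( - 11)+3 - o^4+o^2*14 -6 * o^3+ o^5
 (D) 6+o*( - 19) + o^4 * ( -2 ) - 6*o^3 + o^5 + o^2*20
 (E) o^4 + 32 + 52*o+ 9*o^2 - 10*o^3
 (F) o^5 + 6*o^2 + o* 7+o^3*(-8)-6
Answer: D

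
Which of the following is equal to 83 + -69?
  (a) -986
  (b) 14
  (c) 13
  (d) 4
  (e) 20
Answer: b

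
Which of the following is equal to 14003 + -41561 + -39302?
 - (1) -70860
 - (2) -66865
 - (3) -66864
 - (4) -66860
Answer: 4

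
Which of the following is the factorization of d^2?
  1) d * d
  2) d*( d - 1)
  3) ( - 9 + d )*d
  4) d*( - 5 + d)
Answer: 1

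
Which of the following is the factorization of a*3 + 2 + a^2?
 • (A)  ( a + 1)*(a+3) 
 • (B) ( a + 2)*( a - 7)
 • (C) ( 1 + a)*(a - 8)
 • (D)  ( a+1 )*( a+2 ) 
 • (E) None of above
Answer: D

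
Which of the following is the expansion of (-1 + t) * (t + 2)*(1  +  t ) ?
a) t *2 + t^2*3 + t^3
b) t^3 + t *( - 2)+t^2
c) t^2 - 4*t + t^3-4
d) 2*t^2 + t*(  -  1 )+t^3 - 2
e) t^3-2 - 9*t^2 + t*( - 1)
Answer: d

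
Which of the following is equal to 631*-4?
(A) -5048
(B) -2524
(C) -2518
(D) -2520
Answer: B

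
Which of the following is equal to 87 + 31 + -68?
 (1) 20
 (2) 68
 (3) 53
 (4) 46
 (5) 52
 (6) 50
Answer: 6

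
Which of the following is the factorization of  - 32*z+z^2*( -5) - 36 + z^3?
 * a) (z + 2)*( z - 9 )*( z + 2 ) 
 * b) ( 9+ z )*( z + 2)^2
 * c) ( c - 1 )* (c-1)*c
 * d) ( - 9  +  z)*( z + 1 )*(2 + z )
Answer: a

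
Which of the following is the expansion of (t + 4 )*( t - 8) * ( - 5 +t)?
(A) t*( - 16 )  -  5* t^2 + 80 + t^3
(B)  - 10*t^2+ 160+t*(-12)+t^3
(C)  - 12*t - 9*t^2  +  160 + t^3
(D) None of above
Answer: C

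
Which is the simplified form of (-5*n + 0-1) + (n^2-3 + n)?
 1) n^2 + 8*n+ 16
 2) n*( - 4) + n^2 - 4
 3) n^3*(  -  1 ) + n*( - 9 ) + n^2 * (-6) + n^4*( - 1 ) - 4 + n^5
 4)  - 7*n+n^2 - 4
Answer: 2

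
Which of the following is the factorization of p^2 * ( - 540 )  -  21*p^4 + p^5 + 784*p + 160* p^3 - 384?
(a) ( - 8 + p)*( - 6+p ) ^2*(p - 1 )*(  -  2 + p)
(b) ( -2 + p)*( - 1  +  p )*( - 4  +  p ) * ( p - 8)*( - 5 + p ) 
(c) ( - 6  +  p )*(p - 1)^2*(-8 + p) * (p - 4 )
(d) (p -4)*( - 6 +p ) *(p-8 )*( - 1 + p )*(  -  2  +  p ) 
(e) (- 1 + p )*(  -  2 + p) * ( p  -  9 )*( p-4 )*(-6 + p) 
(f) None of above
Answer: d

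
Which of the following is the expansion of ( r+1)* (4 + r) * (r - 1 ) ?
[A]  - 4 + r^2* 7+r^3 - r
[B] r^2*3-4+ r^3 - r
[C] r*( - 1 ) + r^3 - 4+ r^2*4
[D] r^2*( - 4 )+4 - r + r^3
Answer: C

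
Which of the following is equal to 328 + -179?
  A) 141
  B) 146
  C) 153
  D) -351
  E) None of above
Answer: E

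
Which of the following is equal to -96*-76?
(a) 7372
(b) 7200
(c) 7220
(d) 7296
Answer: d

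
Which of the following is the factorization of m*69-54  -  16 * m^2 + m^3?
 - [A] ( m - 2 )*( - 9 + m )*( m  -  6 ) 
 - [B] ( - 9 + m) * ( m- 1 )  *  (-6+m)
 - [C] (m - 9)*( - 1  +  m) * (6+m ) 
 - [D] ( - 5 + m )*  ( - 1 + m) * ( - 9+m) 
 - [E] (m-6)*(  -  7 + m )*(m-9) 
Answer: B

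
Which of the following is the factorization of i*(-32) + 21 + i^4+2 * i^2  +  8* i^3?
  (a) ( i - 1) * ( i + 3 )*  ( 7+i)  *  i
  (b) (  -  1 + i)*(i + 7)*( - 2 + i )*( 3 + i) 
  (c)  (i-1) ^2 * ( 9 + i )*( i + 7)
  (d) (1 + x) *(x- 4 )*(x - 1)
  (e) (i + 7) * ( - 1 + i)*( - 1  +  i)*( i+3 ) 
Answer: e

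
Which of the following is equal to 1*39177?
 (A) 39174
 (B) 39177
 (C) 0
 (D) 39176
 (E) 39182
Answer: B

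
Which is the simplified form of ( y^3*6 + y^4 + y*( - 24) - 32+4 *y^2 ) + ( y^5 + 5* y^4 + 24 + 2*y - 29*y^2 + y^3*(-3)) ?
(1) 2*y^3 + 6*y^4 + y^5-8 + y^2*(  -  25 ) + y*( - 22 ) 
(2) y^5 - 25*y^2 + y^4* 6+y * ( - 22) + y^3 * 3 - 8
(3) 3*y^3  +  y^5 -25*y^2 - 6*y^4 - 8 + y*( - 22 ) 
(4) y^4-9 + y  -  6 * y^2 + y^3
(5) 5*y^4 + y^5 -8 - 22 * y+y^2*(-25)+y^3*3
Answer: 2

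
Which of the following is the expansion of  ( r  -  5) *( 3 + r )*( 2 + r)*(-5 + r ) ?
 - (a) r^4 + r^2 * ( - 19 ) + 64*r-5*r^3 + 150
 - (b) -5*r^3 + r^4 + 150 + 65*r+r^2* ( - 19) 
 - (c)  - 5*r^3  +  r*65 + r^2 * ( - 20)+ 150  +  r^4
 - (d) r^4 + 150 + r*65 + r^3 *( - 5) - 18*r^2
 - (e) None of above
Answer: b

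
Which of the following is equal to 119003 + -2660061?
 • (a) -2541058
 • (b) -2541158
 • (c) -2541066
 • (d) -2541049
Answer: a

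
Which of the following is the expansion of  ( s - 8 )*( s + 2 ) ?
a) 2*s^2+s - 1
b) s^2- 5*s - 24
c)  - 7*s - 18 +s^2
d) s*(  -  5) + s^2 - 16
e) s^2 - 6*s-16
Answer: e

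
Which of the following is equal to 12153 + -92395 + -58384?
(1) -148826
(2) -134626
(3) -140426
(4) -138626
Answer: 4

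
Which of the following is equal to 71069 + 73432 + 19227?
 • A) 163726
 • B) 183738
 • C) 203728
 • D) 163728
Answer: D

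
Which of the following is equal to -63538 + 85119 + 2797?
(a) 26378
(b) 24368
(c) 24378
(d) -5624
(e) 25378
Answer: c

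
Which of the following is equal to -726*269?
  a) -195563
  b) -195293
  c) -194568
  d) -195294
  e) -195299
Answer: d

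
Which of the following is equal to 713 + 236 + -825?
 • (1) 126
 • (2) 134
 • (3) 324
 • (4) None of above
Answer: 4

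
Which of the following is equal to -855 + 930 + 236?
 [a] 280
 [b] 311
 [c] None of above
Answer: b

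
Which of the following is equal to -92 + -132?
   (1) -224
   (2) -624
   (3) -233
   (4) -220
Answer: 1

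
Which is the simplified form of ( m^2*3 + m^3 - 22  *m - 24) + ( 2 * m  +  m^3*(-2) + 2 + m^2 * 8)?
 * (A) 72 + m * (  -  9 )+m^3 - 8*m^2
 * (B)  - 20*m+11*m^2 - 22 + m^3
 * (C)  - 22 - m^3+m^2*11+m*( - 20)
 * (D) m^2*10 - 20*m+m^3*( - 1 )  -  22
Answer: C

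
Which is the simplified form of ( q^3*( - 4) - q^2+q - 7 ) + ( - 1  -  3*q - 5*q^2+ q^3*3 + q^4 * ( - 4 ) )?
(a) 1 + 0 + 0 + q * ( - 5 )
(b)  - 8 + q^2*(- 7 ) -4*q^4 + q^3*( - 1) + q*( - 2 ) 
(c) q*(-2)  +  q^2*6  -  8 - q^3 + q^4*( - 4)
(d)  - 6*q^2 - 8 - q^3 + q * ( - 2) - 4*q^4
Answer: d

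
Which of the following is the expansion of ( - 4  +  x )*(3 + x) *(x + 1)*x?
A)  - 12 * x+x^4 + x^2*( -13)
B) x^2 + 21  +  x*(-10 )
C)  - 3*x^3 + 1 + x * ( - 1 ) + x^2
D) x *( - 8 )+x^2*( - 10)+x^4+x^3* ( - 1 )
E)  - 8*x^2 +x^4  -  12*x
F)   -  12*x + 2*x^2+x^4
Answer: A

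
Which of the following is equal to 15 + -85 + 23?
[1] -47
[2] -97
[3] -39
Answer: 1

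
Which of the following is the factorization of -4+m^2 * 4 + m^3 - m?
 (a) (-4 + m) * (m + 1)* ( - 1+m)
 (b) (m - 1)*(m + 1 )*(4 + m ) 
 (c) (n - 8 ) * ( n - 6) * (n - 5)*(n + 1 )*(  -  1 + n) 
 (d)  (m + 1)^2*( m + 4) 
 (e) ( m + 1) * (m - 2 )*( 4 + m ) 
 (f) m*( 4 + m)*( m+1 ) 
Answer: b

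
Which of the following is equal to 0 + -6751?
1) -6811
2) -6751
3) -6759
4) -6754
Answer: 2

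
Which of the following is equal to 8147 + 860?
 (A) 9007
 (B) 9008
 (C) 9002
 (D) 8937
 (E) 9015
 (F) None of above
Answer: A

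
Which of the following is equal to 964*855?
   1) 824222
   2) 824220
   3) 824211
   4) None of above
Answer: 2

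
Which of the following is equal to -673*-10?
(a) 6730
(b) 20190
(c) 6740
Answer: a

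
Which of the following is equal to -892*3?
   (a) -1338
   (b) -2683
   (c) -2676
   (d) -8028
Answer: c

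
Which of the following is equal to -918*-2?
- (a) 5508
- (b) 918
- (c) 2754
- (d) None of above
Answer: d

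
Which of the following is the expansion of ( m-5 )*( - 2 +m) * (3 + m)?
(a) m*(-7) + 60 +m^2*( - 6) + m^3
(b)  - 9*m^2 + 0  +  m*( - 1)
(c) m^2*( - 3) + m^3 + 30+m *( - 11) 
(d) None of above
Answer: d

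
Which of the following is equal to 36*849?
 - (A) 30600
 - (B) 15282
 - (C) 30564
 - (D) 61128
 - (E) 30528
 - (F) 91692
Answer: C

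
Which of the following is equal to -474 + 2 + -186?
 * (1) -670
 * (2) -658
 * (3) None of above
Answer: 2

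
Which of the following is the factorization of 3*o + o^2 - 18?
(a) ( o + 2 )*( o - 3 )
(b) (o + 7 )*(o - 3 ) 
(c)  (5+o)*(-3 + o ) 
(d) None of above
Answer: d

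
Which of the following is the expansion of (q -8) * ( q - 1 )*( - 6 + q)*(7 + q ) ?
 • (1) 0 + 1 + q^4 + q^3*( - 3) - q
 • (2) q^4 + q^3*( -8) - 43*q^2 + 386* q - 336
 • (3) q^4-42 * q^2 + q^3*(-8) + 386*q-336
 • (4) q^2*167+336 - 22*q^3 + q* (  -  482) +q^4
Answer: 2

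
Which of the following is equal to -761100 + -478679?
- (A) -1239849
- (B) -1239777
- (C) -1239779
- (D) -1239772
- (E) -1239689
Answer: C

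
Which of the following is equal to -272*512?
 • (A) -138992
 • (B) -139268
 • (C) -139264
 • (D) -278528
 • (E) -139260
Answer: C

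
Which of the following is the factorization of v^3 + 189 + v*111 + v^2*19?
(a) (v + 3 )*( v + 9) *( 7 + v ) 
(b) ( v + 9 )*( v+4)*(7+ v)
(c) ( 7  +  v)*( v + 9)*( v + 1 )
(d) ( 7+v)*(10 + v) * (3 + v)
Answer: a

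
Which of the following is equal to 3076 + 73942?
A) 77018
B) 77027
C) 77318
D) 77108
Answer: A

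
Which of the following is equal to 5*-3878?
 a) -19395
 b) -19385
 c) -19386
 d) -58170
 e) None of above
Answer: e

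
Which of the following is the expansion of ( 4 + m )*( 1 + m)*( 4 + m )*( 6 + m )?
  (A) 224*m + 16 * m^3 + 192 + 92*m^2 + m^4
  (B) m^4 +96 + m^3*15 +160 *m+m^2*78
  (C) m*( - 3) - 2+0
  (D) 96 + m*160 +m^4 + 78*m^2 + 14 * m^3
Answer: B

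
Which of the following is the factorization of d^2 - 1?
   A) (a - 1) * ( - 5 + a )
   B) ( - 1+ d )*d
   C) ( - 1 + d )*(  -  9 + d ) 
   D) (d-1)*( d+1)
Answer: D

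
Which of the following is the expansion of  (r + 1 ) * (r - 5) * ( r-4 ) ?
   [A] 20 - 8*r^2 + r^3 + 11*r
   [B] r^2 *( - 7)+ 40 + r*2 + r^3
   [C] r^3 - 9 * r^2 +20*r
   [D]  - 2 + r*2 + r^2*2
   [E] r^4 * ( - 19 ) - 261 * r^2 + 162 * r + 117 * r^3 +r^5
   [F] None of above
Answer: A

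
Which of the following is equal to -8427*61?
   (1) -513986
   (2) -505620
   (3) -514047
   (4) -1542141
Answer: 3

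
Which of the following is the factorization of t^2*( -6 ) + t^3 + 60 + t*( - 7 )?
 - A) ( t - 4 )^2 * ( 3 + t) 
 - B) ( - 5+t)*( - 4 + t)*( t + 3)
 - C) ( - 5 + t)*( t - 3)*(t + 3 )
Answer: B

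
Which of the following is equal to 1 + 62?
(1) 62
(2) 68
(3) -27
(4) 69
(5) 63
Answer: 5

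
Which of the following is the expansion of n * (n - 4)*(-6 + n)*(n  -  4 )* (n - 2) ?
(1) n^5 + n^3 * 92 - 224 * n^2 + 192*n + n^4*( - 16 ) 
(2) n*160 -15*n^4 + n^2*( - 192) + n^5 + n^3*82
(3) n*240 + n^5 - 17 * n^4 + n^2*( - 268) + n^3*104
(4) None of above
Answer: 1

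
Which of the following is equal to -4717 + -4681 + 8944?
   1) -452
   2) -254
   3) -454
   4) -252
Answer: 3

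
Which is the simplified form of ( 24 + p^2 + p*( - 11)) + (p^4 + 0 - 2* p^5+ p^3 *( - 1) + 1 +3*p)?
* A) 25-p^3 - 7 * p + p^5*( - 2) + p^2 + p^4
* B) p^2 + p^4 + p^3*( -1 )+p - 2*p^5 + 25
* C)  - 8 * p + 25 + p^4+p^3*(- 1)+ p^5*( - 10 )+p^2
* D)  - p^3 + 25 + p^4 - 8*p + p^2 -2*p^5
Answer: D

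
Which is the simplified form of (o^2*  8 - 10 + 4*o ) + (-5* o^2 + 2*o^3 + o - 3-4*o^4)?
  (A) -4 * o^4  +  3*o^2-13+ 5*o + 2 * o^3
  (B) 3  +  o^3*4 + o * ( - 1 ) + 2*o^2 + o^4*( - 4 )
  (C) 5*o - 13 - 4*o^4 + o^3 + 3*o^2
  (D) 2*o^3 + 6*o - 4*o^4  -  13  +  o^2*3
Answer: A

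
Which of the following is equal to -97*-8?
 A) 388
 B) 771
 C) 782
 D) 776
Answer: D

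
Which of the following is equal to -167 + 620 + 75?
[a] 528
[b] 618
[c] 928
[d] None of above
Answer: a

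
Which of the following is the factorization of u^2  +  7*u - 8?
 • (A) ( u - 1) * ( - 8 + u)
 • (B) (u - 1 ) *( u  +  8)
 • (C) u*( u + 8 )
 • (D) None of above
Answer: B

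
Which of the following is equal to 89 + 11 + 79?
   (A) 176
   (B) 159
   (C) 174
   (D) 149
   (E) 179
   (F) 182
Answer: E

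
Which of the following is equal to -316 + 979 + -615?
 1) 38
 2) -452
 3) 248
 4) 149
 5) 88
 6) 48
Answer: 6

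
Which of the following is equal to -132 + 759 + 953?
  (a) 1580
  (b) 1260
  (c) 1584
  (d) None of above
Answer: a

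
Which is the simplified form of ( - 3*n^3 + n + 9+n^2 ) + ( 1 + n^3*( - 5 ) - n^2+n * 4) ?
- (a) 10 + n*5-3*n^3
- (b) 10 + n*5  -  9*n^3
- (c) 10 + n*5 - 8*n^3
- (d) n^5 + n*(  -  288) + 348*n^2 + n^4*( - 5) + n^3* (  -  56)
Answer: c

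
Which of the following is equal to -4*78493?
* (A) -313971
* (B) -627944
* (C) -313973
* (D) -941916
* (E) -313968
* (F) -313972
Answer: F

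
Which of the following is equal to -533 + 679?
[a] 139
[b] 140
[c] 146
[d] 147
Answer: c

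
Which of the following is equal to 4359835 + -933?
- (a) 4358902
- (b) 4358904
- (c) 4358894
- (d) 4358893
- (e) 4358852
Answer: a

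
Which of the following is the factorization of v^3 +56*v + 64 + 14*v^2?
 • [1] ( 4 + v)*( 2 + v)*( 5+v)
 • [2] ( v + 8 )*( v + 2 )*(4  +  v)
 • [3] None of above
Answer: 2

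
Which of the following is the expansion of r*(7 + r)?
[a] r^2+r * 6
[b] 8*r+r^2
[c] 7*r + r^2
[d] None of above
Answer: c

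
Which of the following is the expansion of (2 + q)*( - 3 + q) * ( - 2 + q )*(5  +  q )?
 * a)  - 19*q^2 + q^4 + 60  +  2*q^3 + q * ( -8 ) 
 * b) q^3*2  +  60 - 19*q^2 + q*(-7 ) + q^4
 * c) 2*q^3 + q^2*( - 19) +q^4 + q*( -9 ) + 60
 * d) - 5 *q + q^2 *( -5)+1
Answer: a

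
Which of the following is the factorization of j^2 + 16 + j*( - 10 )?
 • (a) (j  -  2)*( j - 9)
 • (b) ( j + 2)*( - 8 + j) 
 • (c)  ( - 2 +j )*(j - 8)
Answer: c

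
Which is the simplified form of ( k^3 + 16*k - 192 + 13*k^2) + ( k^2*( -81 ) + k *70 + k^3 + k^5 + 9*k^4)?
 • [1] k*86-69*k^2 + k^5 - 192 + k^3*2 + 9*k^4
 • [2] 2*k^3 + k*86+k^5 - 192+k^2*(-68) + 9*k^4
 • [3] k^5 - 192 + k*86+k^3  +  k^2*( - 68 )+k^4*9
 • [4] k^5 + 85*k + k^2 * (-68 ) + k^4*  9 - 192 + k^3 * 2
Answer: 2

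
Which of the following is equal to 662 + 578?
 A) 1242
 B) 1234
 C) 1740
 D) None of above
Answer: D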